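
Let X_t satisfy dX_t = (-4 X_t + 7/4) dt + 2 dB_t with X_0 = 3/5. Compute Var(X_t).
Var(X_t) = 1/2 - exp(-8*t)/2

The variance V(t) = Var(X_t) satisfies V'(t) = 2 a V(t) + c^2 with V(0) = 0 (drift coefficient is linear in X, diffusion is constant). With a = -4, c = 2, the solution is
  V(t) = (c^2 / (2 a)) * (exp(2 a t) - 1)
       = (2^2 / (2*(-4))) * (exp((-8) t) - 1)
       = 1/2 - exp(-8*t)/2.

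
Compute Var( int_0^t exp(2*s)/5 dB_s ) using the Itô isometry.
Var = exp(4*t)/100 - 1/100

The Itô integral of a deterministic integrand f(s) has mean 0 because each increment f(s) * (B_{s+ds} - B_s) has mean 0. By the Itô isometry:
  Var( int_0^t f(s) dB_s ) = E[ (int_0^t f(s) dB_s)^2 ] = int_0^t f(s)^2 ds.
Here f(s) = exp(2*s)/5, so f(s)^2 = exp(4*s)/25. Integrate:
  int_0^t (exp(4*s)/25) ds = exp(4*t)/100 - 1/100.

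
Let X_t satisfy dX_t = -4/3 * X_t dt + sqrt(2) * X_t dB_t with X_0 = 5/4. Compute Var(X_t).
Var(X_t) = (25*exp(2*t) - 25)*exp(-8*t/3)/16

For GBM dX = mu X dt + sigma X dB with X_0 = x_0, apply Itô to Y = log X: dY = (mu - sigma^2/2) dt + sigma dB, so Y_t = log(x_0) + (mu - sigma^2/2) t + sigma B_t and hence X_t = x_0 * exp((mu - sigma^2/2) t + sigma B_t).
With mu = -4/3, sigma = sqrt(2), x_0 = 5/4, this gives:
  X_t = 5/4 * exp((-7/3) * t + (sqrt(2)) * B_t).
Since sigma*B_t ~ Normal(0, sigma^2 t), E[exp(sigma*B_t)] = exp(sigma^2 t / 2); so E[X_t] = x_0 * exp((mu - sigma^2/2) t) * exp(sigma^2 t / 2) = x_0 * exp(mu t) = 5*exp(-4*t/3)/4.
Var(X_t) = E[X_t^2] - (E[X_t])^2 = x_0^2 * exp(2 mu t) * (exp(sigma^2 t) - 1) = (25*exp(2*t) - 25)*exp(-8*t/3)/16.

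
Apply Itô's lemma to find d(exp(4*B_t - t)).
d(exp(4*B_t - t)) = (7*exp(4*B_t - t)) dt + (4*exp(4*B_t - t)) dB_t

Itô's formula for f(t, x): d f(t, B_t) = (f_t + (1/2) f_xx) dt + f_x dB_t. Compute partials of f(t, x) = exp(-t + 4*x):
  f_t(t,x)  = -exp(-t + 4*x)
  f_x(t,x)  = 4*exp(-t + 4*x)
  f_xx(t,x) = 16*exp(-t + 4*x)
Assemble drift = f_t + (1/2) f_xx = 7*exp(-t + 4*x) and diffusion = f_x = 4*exp(-t + 4*x). Substituting x = B_t:
  d(exp(4*B_t - t)) = (7*exp(4*B_t - t)) dt + (4*exp(4*B_t - t)) dB_t.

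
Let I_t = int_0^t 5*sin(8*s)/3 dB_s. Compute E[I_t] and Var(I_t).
E[I_t] = 0; Var(I_t) = 25*t/18 - 25*sin(8*t)*cos(8*t)/144

The Itô integral of a deterministic integrand f(s) has mean 0 because each increment f(s) * (B_{s+ds} - B_s) has mean 0. By the Itô isometry:
  Var( int_0^t f(s) dB_s ) = E[ (int_0^t f(s) dB_s)^2 ] = int_0^t f(s)^2 ds.
Here f(s) = 5*sin(8*s)/3, so f(s)^2 = 25*sin(8*s)^2/9. Integrate:
  int_0^t (25*sin(8*s)^2/9) ds = 25*t/18 - 25*sin(8*t)*cos(8*t)/144.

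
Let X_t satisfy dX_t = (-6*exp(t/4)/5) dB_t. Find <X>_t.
<X>_t = 72*exp(t/2)/25 - 72/25

For an Itô process dX_t = a(t) dt + b(t) dB_t, the quadratic variation is <X>_t = int_0^t b(s)^2 ds (the drift term does not contribute). Here b(s) = -6*exp(s/4)/5, so
  b(s)^2 = 36*exp(s/2)/25.
Integrating from 0 to t:
  <X>_t = int_0^t (36*exp(s/2)/25) ds = 72*exp(t/2)/25 - 72/25.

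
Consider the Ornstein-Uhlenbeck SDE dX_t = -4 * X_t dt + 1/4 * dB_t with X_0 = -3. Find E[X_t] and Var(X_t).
E[X_t] = -3*exp(-4*t); Var(X_t) = 1/128 - exp(-8*t)/128

The OU SDE dX = -theta X dt + sigma dB admits the integrating factor exp(theta t): d(exp(theta t) X_t) = sigma exp(theta t) dB_t. Integrating from 0 to t:
  X_t = x_0 * exp(-theta t) + sigma * int_0^t exp(-theta (t-s)) dB_s.
The Itô integral has mean 0 and (by the Itô isometry) variance sigma^2 * int_0^t exp(-2 theta (t - s)) ds = sigma^2 * (1 - exp(-2 theta t)) / (2 theta).
With theta = 4, sigma = 1/4, x_0 = -3:
  E[X_t] = -3 * exp(-4 t) = -3*exp(-4*t)
  Var(X_t) = (1/4)^2 * (1 - exp(-2*4 t)) / (2 * 4) = 1/128 - exp(-8*t)/128.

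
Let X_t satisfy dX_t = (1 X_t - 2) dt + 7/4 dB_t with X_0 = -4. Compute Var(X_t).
Var(X_t) = 49*exp(2*t)/32 - 49/32

The variance V(t) = Var(X_t) satisfies V'(t) = 2 a V(t) + c^2 with V(0) = 0 (drift coefficient is linear in X, diffusion is constant). With a = 1, c = 7/4, the solution is
  V(t) = (c^2 / (2 a)) * (exp(2 a t) - 1)
       = ((7/4)^2 / (2*1)) * (exp(2 t) - 1)
       = 49*exp(2*t)/32 - 49/32.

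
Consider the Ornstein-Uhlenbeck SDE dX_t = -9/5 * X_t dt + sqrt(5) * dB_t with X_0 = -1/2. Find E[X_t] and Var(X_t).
E[X_t] = -exp(-9*t/5)/2; Var(X_t) = 25/18 - 25*exp(-18*t/5)/18

The OU SDE dX = -theta X dt + sigma dB admits the integrating factor exp(theta t): d(exp(theta t) X_t) = sigma exp(theta t) dB_t. Integrating from 0 to t:
  X_t = x_0 * exp(-theta t) + sigma * int_0^t exp(-theta (t-s)) dB_s.
The Itô integral has mean 0 and (by the Itô isometry) variance sigma^2 * int_0^t exp(-2 theta (t - s)) ds = sigma^2 * (1 - exp(-2 theta t)) / (2 theta).
With theta = 9/5, sigma = sqrt(5), x_0 = -1/2:
  E[X_t] = -1/2 * exp(-9/5 t) = -exp(-9*t/5)/2
  Var(X_t) = (sqrt(5))^2 * (1 - exp(-2*9/5 t)) / (2 * 9/5) = 25/18 - 25*exp(-18*t/5)/18.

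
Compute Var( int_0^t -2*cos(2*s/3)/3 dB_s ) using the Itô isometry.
Var = 2*t/9 + sin(4*t/3)/6

The Itô integral of a deterministic integrand f(s) has mean 0 because each increment f(s) * (B_{s+ds} - B_s) has mean 0. By the Itô isometry:
  Var( int_0^t f(s) dB_s ) = E[ (int_0^t f(s) dB_s)^2 ] = int_0^t f(s)^2 ds.
Here f(s) = -2*cos(2*s/3)/3, so f(s)^2 = 4*cos(2*s/3)^2/9. Integrate:
  int_0^t (4*cos(2*s/3)^2/9) ds = 2*t/9 + sin(4*t/3)/6.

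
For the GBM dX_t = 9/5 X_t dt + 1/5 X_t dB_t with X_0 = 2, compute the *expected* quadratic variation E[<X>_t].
E[<X>_t] = 4*exp(91*t/25)/91 - 4/91

<X>_t = int_0^t ((1/5) * X_s)^2 ds. Taking expectation inside the integral: E[<X>_t] = (1/5)^2 * int_0^t E[X_s^2] ds. For GBM, E[X_s^2] = x_0^2 * exp((2 mu + sigma^2) s). Integrating:
  E[<X>_t] = (1/5)^2 * 2^2 * (exp((2*(9/5) + (1/5)^2) t) - 1) / (2*(9/5) + (1/5)^2)
           = (1/5)^2 * 2^2 * (exp((91/25) t) - 1) / (91/25) = 4*exp(91*t/25)/91 - 4/91.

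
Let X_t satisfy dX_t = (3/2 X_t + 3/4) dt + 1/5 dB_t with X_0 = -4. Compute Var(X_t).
Var(X_t) = exp(3*t)/75 - 1/75

The variance V(t) = Var(X_t) satisfies V'(t) = 2 a V(t) + c^2 with V(0) = 0 (drift coefficient is linear in X, diffusion is constant). With a = 3/2, c = 1/5, the solution is
  V(t) = (c^2 / (2 a)) * (exp(2 a t) - 1)
       = ((1/5)^2 / (2*(3/2))) * (exp(3 t) - 1)
       = exp(3*t)/75 - 1/75.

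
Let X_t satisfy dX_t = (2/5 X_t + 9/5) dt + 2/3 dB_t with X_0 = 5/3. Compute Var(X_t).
Var(X_t) = 5*exp(4*t/5)/9 - 5/9

The variance V(t) = Var(X_t) satisfies V'(t) = 2 a V(t) + c^2 with V(0) = 0 (drift coefficient is linear in X, diffusion is constant). With a = 2/5, c = 2/3, the solution is
  V(t) = (c^2 / (2 a)) * (exp(2 a t) - 1)
       = ((2/3)^2 / (2*(2/5))) * (exp((4/5) t) - 1)
       = 5*exp(4*t/5)/9 - 5/9.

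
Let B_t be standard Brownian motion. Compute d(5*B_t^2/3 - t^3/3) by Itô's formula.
d(5*B_t^2/3 - t^3/3) = (5/3 - t^2) dt + (10*B_t/3) dB_t

Itô's formula for f(t, x): d f(t, B_t) = (f_t + (1/2) f_xx) dt + f_x dB_t. Compute partials of f(t, x) = -t^3/3 + 5*x^2/3:
  f_t(t,x)  = -t^2
  f_x(t,x)  = 10*x/3
  f_xx(t,x) = 10/3
Assemble drift = f_t + (1/2) f_xx = 5/3 - t^2 and diffusion = f_x = 10*x/3. Substituting x = B_t:
  d(5*B_t^2/3 - t^3/3) = (5/3 - t^2) dt + (10*B_t/3) dB_t.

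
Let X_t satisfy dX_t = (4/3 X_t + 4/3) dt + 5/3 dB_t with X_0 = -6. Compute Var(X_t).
Var(X_t) = 25*exp(8*t/3)/24 - 25/24

The variance V(t) = Var(X_t) satisfies V'(t) = 2 a V(t) + c^2 with V(0) = 0 (drift coefficient is linear in X, diffusion is constant). With a = 4/3, c = 5/3, the solution is
  V(t) = (c^2 / (2 a)) * (exp(2 a t) - 1)
       = ((5/3)^2 / (2*(4/3))) * (exp((8/3) t) - 1)
       = 25*exp(8*t/3)/24 - 25/24.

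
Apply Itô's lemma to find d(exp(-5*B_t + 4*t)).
d(exp(-5*B_t + 4*t)) = (33*exp(-5*B_t + 4*t)/2) dt + (-5*exp(-5*B_t + 4*t)) dB_t

Itô's formula for f(t, x): d f(t, B_t) = (f_t + (1/2) f_xx) dt + f_x dB_t. Compute partials of f(t, x) = exp(4*t - 5*x):
  f_t(t,x)  = 4*exp(4*t - 5*x)
  f_x(t,x)  = -5*exp(4*t - 5*x)
  f_xx(t,x) = 25*exp(4*t - 5*x)
Assemble drift = f_t + (1/2) f_xx = 33*exp(4*t - 5*x)/2 and diffusion = f_x = -5*exp(4*t - 5*x). Substituting x = B_t:
  d(exp(-5*B_t + 4*t)) = (33*exp(-5*B_t + 4*t)/2) dt + (-5*exp(-5*B_t + 4*t)) dB_t.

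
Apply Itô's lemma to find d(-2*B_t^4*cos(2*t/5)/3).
d(-2*B_t^4*cos(2*t/5)/3) = (4*B_t^2*(B_t^2*sin(2*t/5) - 15*cos(2*t/5))/15) dt + (-8*B_t^3*cos(2*t/5)/3) dB_t

Itô's formula for f(t, x): d f(t, B_t) = (f_t + (1/2) f_xx) dt + f_x dB_t. Compute partials of f(t, x) = -2*x^4*cos(2*t/5)/3:
  f_t(t,x)  = 4*x^4*sin(2*t/5)/15
  f_x(t,x)  = -8*x^3*cos(2*t/5)/3
  f_xx(t,x) = -8*x^2*cos(2*t/5)
Assemble drift = f_t + (1/2) f_xx = 4*x^2*(x^2*sin(2*t/5) - 15*cos(2*t/5))/15 and diffusion = f_x = -8*x^3*cos(2*t/5)/3. Substituting x = B_t:
  d(-2*B_t^4*cos(2*t/5)/3) = (4*B_t^2*(B_t^2*sin(2*t/5) - 15*cos(2*t/5))/15) dt + (-8*B_t^3*cos(2*t/5)/3) dB_t.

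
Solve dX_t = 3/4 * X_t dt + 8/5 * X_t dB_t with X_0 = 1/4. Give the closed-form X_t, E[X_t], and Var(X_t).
X_t = 1/4 * exp((-53/100) t + (8/5) B_t); E[X_t] = exp(3*t/4)/4; Var(X_t) = (exp(64*t/25) - 1)*exp(3*t/2)/16

For GBM dX = mu X dt + sigma X dB with X_0 = x_0, apply Itô to Y = log X: dY = (mu - sigma^2/2) dt + sigma dB, so Y_t = log(x_0) + (mu - sigma^2/2) t + sigma B_t and hence X_t = x_0 * exp((mu - sigma^2/2) t + sigma B_t).
With mu = 3/4, sigma = 8/5, x_0 = 1/4, this gives:
  X_t = 1/4 * exp((-53/100) * t + (8/5) * B_t).
Since sigma*B_t ~ Normal(0, sigma^2 t), E[exp(sigma*B_t)] = exp(sigma^2 t / 2); so E[X_t] = x_0 * exp((mu - sigma^2/2) t) * exp(sigma^2 t / 2) = x_0 * exp(mu t) = exp(3*t/4)/4.
Var(X_t) = E[X_t^2] - (E[X_t])^2 = x_0^2 * exp(2 mu t) * (exp(sigma^2 t) - 1) = (exp(64*t/25) - 1)*exp(3*t/2)/16.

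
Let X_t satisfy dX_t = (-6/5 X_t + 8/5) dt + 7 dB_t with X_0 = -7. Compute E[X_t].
E[X_t] = 4/3 - 25*exp(-6*t/5)/3

Taking expectations and using E[dB_t] = 0, the mean m(t) = E[X_t] satisfies the ODE m'(t) = a m(t) + b with m(0) = x_0. With a = -6/5, b = 8/5, x_0 = -7, the solution is
  m(t) = x_0 * exp(a t) + (b/a) * (exp(a t) - 1)
       = (-7) * exp((-6/5) t) + ((8/5)/(-6/5)) * (exp((-6/5) t) - 1)
       = 4/3 - 25*exp(-6*t/5)/3.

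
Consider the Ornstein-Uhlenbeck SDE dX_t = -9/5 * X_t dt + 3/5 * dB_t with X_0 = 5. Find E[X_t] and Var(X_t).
E[X_t] = 5*exp(-9*t/5); Var(X_t) = 1/10 - exp(-18*t/5)/10

The OU SDE dX = -theta X dt + sigma dB admits the integrating factor exp(theta t): d(exp(theta t) X_t) = sigma exp(theta t) dB_t. Integrating from 0 to t:
  X_t = x_0 * exp(-theta t) + sigma * int_0^t exp(-theta (t-s)) dB_s.
The Itô integral has mean 0 and (by the Itô isometry) variance sigma^2 * int_0^t exp(-2 theta (t - s)) ds = sigma^2 * (1 - exp(-2 theta t)) / (2 theta).
With theta = 9/5, sigma = 3/5, x_0 = 5:
  E[X_t] = 5 * exp(-9/5 t) = 5*exp(-9*t/5)
  Var(X_t) = (3/5)^2 * (1 - exp(-2*9/5 t)) / (2 * 9/5) = 1/10 - exp(-18*t/5)/10.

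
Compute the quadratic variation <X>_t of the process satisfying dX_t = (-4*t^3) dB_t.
<X>_t = 16*t^7/7

For an Itô process dX_t = a(t) dt + b(t) dB_t, the quadratic variation is <X>_t = int_0^t b(s)^2 ds (the drift term does not contribute). Here b(s) = -4*s^3, so
  b(s)^2 = 16*s^6.
Integrating from 0 to t:
  <X>_t = int_0^t (16*s^6) ds = 16*t^7/7.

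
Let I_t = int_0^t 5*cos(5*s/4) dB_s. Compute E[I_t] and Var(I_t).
E[I_t] = 0; Var(I_t) = 25*t/2 + 5*sin(5*t/2)

The Itô integral of a deterministic integrand f(s) has mean 0 because each increment f(s) * (B_{s+ds} - B_s) has mean 0. By the Itô isometry:
  Var( int_0^t f(s) dB_s ) = E[ (int_0^t f(s) dB_s)^2 ] = int_0^t f(s)^2 ds.
Here f(s) = 5*cos(5*s/4), so f(s)^2 = 25*cos(5*s/4)^2. Integrate:
  int_0^t (25*cos(5*s/4)^2) ds = 25*t/2 + 5*sin(5*t/2).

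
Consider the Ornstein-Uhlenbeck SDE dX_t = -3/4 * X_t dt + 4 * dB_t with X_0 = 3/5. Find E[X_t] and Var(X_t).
E[X_t] = 3*exp(-3*t/4)/5; Var(X_t) = 32/3 - 32*exp(-3*t/2)/3

The OU SDE dX = -theta X dt + sigma dB admits the integrating factor exp(theta t): d(exp(theta t) X_t) = sigma exp(theta t) dB_t. Integrating from 0 to t:
  X_t = x_0 * exp(-theta t) + sigma * int_0^t exp(-theta (t-s)) dB_s.
The Itô integral has mean 0 and (by the Itô isometry) variance sigma^2 * int_0^t exp(-2 theta (t - s)) ds = sigma^2 * (1 - exp(-2 theta t)) / (2 theta).
With theta = 3/4, sigma = 4, x_0 = 3/5:
  E[X_t] = 3/5 * exp(-3/4 t) = 3*exp(-3*t/4)/5
  Var(X_t) = (4)^2 * (1 - exp(-2*3/4 t)) / (2 * 3/4) = 32/3 - 32*exp(-3*t/2)/3.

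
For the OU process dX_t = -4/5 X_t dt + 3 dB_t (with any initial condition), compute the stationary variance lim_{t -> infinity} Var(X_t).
lim Var(X_t) = 45/8

The OU SDE dX = -theta X dt + sigma dB admits the integrating factor exp(theta t): d(exp(theta t) X_t) = sigma exp(theta t) dB_t. Integrating from 0 to t gives X_t = x_0 * exp(-theta t) + sigma * int_0^t exp(-theta (t-s)) dB_s for any initial x_0. The Itô integral has variance (by the Itô isometry) sigma^2 * int_0^t exp(-2 theta (t - s)) ds = sigma^2 * (1 - exp(-2 theta t)) / (2 theta), independent of x_0.
With theta = 4/5, sigma = 3:
  Var(X_t) = (3)^2 * (1 - exp(-2*4/5 t)) / (2 * 4/5) = 45/8 - 45*exp(-8*t/5)/8.
As t -> infinity, exp(-2*4/5 t) -> 0, so the stationary variance is sigma^2 / (2 theta) = 45/8.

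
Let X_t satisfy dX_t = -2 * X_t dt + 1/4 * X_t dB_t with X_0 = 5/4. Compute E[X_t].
E[X_t] = 5*exp(-2*t)/4

For GBM dX = mu X dt + sigma X dB with X_0 = x_0, apply Itô to Y = log X: dY = (mu - sigma^2/2) dt + sigma dB, so Y_t = log(x_0) + (mu - sigma^2/2) t + sigma B_t and hence X_t = x_0 * exp((mu - sigma^2/2) t + sigma B_t).
With mu = -2, sigma = 1/4, x_0 = 5/4, this gives:
  X_t = 5/4 * exp((-65/32) * t + (1/4) * B_t).
Since sigma*B_t ~ Normal(0, sigma^2 t), E[exp(sigma*B_t)] = exp(sigma^2 t / 2); so E[X_t] = x_0 * exp((mu - sigma^2/2) t) * exp(sigma^2 t / 2) = x_0 * exp(mu t) = 5*exp(-2*t)/4.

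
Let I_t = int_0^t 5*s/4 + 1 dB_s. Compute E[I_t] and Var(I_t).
E[I_t] = 0; Var(I_t) = t*(25*t^2 + 60*t + 48)/48

The Itô integral of a deterministic integrand f(s) has mean 0 because each increment f(s) * (B_{s+ds} - B_s) has mean 0. By the Itô isometry:
  Var( int_0^t f(s) dB_s ) = E[ (int_0^t f(s) dB_s)^2 ] = int_0^t f(s)^2 ds.
Here f(s) = 5*s/4 + 1, so f(s)^2 = (5*s + 4)^2/16. Integrate:
  int_0^t ((5*s + 4)^2/16) ds = t*(25*t^2 + 60*t + 48)/48.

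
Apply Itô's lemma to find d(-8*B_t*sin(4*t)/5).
d(-8*B_t*sin(4*t)/5) = (-32*B_t*cos(4*t)/5) dt + (-8*sin(4*t)/5) dB_t

Itô's formula for f(t, x): d f(t, B_t) = (f_t + (1/2) f_xx) dt + f_x dB_t. Compute partials of f(t, x) = -8*x*sin(4*t)/5:
  f_t(t,x)  = -32*x*cos(4*t)/5
  f_x(t,x)  = -8*sin(4*t)/5
  f_xx(t,x) = 0
Assemble drift = f_t + (1/2) f_xx = -32*x*cos(4*t)/5 and diffusion = f_x = -8*sin(4*t)/5. Substituting x = B_t:
  d(-8*B_t*sin(4*t)/5) = (-32*B_t*cos(4*t)/5) dt + (-8*sin(4*t)/5) dB_t.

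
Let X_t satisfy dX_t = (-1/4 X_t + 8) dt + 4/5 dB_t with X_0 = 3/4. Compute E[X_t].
E[X_t] = 32 - 125*exp(-t/4)/4

Taking expectations and using E[dB_t] = 0, the mean m(t) = E[X_t] satisfies the ODE m'(t) = a m(t) + b with m(0) = x_0. With a = -1/4, b = 8, x_0 = 3/4, the solution is
  m(t) = x_0 * exp(a t) + (b/a) * (exp(a t) - 1)
       = (3/4) * exp((-1/4) t) + (8/(-1/4)) * (exp((-1/4) t) - 1)
       = 32 - 125*exp(-t/4)/4.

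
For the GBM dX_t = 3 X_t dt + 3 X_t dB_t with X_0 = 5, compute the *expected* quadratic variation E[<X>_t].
E[<X>_t] = 15*exp(15*t) - 15

<X>_t = int_0^t (3 * X_s)^2 ds. Taking expectation inside the integral: E[<X>_t] = 3^2 * int_0^t E[X_s^2] ds. For GBM, E[X_s^2] = x_0^2 * exp((2 mu + sigma^2) s). Integrating:
  E[<X>_t] = 3^2 * 5^2 * (exp((2*3 + 3^2) t) - 1) / (2*3 + 3^2)
           = 3^2 * 5^2 * (exp(15 t) - 1) / 15 = 15*exp(15*t) - 15.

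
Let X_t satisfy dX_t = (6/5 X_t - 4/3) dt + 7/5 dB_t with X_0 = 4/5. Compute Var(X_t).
Var(X_t) = 49*exp(12*t/5)/60 - 49/60

The variance V(t) = Var(X_t) satisfies V'(t) = 2 a V(t) + c^2 with V(0) = 0 (drift coefficient is linear in X, diffusion is constant). With a = 6/5, c = 7/5, the solution is
  V(t) = (c^2 / (2 a)) * (exp(2 a t) - 1)
       = ((7/5)^2 / (2*(6/5))) * (exp((12/5) t) - 1)
       = 49*exp(12*t/5)/60 - 49/60.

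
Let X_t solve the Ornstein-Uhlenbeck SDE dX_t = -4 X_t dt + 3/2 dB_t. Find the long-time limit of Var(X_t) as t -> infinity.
lim Var(X_t) = 9/32

The OU SDE dX = -theta X dt + sigma dB admits the integrating factor exp(theta t): d(exp(theta t) X_t) = sigma exp(theta t) dB_t. Integrating from 0 to t gives X_t = x_0 * exp(-theta t) + sigma * int_0^t exp(-theta (t-s)) dB_s for any initial x_0. The Itô integral has variance (by the Itô isometry) sigma^2 * int_0^t exp(-2 theta (t - s)) ds = sigma^2 * (1 - exp(-2 theta t)) / (2 theta), independent of x_0.
With theta = 4, sigma = 3/2:
  Var(X_t) = (3/2)^2 * (1 - exp(-2*4 t)) / (2 * 4) = 9/32 - 9*exp(-8*t)/32.
As t -> infinity, exp(-2*4 t) -> 0, so the stationary variance is sigma^2 / (2 theta) = 9/32.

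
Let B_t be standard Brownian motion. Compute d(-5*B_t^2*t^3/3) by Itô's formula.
d(-5*B_t^2*t^3/3) = (5*t^2*(-3*B_t^2 - t)/3) dt + (-10*B_t*t^3/3) dB_t

Itô's formula for f(t, x): d f(t, B_t) = (f_t + (1/2) f_xx) dt + f_x dB_t. Compute partials of f(t, x) = -5*t^3*x^2/3:
  f_t(t,x)  = -5*t^2*x^2
  f_x(t,x)  = -10*t^3*x/3
  f_xx(t,x) = -10*t^3/3
Assemble drift = f_t + (1/2) f_xx = 5*t^2*(-t - 3*x^2)/3 and diffusion = f_x = -10*t^3*x/3. Substituting x = B_t:
  d(-5*B_t^2*t^3/3) = (5*t^2*(-3*B_t^2 - t)/3) dt + (-10*B_t*t^3/3) dB_t.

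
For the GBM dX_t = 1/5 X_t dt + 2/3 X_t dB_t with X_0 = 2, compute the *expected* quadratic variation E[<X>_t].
E[<X>_t] = 40*exp(38*t/45)/19 - 40/19

<X>_t = int_0^t ((2/3) * X_s)^2 ds. Taking expectation inside the integral: E[<X>_t] = (2/3)^2 * int_0^t E[X_s^2] ds. For GBM, E[X_s^2] = x_0^2 * exp((2 mu + sigma^2) s). Integrating:
  E[<X>_t] = (2/3)^2 * 2^2 * (exp((2*(1/5) + (2/3)^2) t) - 1) / (2*(1/5) + (2/3)^2)
           = (2/3)^2 * 2^2 * (exp((38/45) t) - 1) / (38/45) = 40*exp(38*t/45)/19 - 40/19.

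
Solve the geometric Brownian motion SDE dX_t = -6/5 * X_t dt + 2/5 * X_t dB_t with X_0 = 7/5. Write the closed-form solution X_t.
X_t = 7/5 * exp((-32/25) * t + (2/5) * B_t)

For GBM dX = mu X dt + sigma X dB with X_0 = x_0, apply Itô to Y = log X: dY = (mu - sigma^2/2) dt + sigma dB, so Y_t = log(x_0) + (mu - sigma^2/2) t + sigma B_t and hence X_t = x_0 * exp((mu - sigma^2/2) t + sigma B_t).
With mu = -6/5, sigma = 2/5, x_0 = 7/5, this gives:
  X_t = 7/5 * exp((-32/25) * t + (2/5) * B_t).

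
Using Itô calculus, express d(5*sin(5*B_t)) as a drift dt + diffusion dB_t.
d(5*sin(5*B_t)) = (-125*sin(5*B_t)/2) dt + (25*cos(5*B_t)) dB_t

Itô's formula for f(B_t) gives d f(B_t) = f'(B_t) dB_t + (1/2) f''(B_t) dt. Compute derivatives of f(x) = 5*sin(5*x):
  f'(x)  = 25*cos(5*x)
  f''(x) = -125*sin(5*x)
Substitute x = B_t and multiply the f'' term by 1/2:
  drift     = (1/2) * (-125*sin(5*x)) evaluated at B_t = -125*sin(5*B_t)/2
  diffusion = (25*cos(5*x)) evaluated at B_t = 25*cos(5*B_t)
Therefore d(5*sin(5*B_t)) = (-125*sin(5*B_t)/2) dt + (25*cos(5*B_t)) dB_t.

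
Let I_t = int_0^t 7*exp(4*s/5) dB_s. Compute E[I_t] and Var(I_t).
E[I_t] = 0; Var(I_t) = 245*exp(8*t/5)/8 - 245/8

The Itô integral of a deterministic integrand f(s) has mean 0 because each increment f(s) * (B_{s+ds} - B_s) has mean 0. By the Itô isometry:
  Var( int_0^t f(s) dB_s ) = E[ (int_0^t f(s) dB_s)^2 ] = int_0^t f(s)^2 ds.
Here f(s) = 7*exp(4*s/5), so f(s)^2 = 49*exp(8*s/5). Integrate:
  int_0^t (49*exp(8*s/5)) ds = 245*exp(8*t/5)/8 - 245/8.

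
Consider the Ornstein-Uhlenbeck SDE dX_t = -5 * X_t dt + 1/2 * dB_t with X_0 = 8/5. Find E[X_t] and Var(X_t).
E[X_t] = 8*exp(-5*t)/5; Var(X_t) = 1/40 - exp(-10*t)/40

The OU SDE dX = -theta X dt + sigma dB admits the integrating factor exp(theta t): d(exp(theta t) X_t) = sigma exp(theta t) dB_t. Integrating from 0 to t:
  X_t = x_0 * exp(-theta t) + sigma * int_0^t exp(-theta (t-s)) dB_s.
The Itô integral has mean 0 and (by the Itô isometry) variance sigma^2 * int_0^t exp(-2 theta (t - s)) ds = sigma^2 * (1 - exp(-2 theta t)) / (2 theta).
With theta = 5, sigma = 1/2, x_0 = 8/5:
  E[X_t] = 8/5 * exp(-5 t) = 8*exp(-5*t)/5
  Var(X_t) = (1/2)^2 * (1 - exp(-2*5 t)) / (2 * 5) = 1/40 - exp(-10*t)/40.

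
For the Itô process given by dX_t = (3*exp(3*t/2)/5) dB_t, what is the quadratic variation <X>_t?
<X>_t = 3*exp(3*t)/25 - 3/25

For an Itô process dX_t = a(t) dt + b(t) dB_t, the quadratic variation is <X>_t = int_0^t b(s)^2 ds (the drift term does not contribute). Here b(s) = 3*exp(3*s/2)/5, so
  b(s)^2 = 9*exp(3*s)/25.
Integrating from 0 to t:
  <X>_t = int_0^t (9*exp(3*s)/25) ds = 3*exp(3*t)/25 - 3/25.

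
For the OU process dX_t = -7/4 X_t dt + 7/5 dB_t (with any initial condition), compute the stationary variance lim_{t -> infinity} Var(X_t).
lim Var(X_t) = 14/25

The OU SDE dX = -theta X dt + sigma dB admits the integrating factor exp(theta t): d(exp(theta t) X_t) = sigma exp(theta t) dB_t. Integrating from 0 to t gives X_t = x_0 * exp(-theta t) + sigma * int_0^t exp(-theta (t-s)) dB_s for any initial x_0. The Itô integral has variance (by the Itô isometry) sigma^2 * int_0^t exp(-2 theta (t - s)) ds = sigma^2 * (1 - exp(-2 theta t)) / (2 theta), independent of x_0.
With theta = 7/4, sigma = 7/5:
  Var(X_t) = (7/5)^2 * (1 - exp(-2*7/4 t)) / (2 * 7/4) = 14/25 - 14*exp(-7*t/2)/25.
As t -> infinity, exp(-2*7/4 t) -> 0, so the stationary variance is sigma^2 / (2 theta) = 14/25.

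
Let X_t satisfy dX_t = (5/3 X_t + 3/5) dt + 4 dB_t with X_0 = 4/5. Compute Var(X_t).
Var(X_t) = 24*exp(10*t/3)/5 - 24/5

The variance V(t) = Var(X_t) satisfies V'(t) = 2 a V(t) + c^2 with V(0) = 0 (drift coefficient is linear in X, diffusion is constant). With a = 5/3, c = 4, the solution is
  V(t) = (c^2 / (2 a)) * (exp(2 a t) - 1)
       = (4^2 / (2*(5/3))) * (exp((10/3) t) - 1)
       = 24*exp(10*t/3)/5 - 24/5.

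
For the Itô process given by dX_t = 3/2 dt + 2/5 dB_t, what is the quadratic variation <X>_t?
<X>_t = 4*t/25

For an Itô process dX_t = a(t) dt + b(t) dB_t, the quadratic variation is <X>_t = int_0^t b(s)^2 ds (the drift term does not contribute). Here b(s) = 2/5, so
  b(s)^2 = 4/25.
Integrating from 0 to t:
  <X>_t = int_0^t (4/25) ds = 4*t/25.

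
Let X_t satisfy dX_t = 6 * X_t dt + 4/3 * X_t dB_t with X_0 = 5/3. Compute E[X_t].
E[X_t] = 5*exp(6*t)/3

For GBM dX = mu X dt + sigma X dB with X_0 = x_0, apply Itô to Y = log X: dY = (mu - sigma^2/2) dt + sigma dB, so Y_t = log(x_0) + (mu - sigma^2/2) t + sigma B_t and hence X_t = x_0 * exp((mu - sigma^2/2) t + sigma B_t).
With mu = 6, sigma = 4/3, x_0 = 5/3, this gives:
  X_t = 5/3 * exp((46/9) * t + (4/3) * B_t).
Since sigma*B_t ~ Normal(0, sigma^2 t), E[exp(sigma*B_t)] = exp(sigma^2 t / 2); so E[X_t] = x_0 * exp((mu - sigma^2/2) t) * exp(sigma^2 t / 2) = x_0 * exp(mu t) = 5*exp(6*t)/3.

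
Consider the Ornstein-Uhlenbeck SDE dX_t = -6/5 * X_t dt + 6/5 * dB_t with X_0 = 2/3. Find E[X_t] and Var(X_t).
E[X_t] = 2*exp(-6*t/5)/3; Var(X_t) = 3/5 - 3*exp(-12*t/5)/5

The OU SDE dX = -theta X dt + sigma dB admits the integrating factor exp(theta t): d(exp(theta t) X_t) = sigma exp(theta t) dB_t. Integrating from 0 to t:
  X_t = x_0 * exp(-theta t) + sigma * int_0^t exp(-theta (t-s)) dB_s.
The Itô integral has mean 0 and (by the Itô isometry) variance sigma^2 * int_0^t exp(-2 theta (t - s)) ds = sigma^2 * (1 - exp(-2 theta t)) / (2 theta).
With theta = 6/5, sigma = 6/5, x_0 = 2/3:
  E[X_t] = 2/3 * exp(-6/5 t) = 2*exp(-6*t/5)/3
  Var(X_t) = (6/5)^2 * (1 - exp(-2*6/5 t)) / (2 * 6/5) = 3/5 - 3*exp(-12*t/5)/5.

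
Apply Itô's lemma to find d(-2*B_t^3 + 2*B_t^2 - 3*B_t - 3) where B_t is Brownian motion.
d(-2*B_t^3 + 2*B_t^2 - 3*B_t - 3) = (2 - 6*B_t) dt + (-6*B_t^2 + 4*B_t - 3) dB_t

Itô's formula for f(B_t) gives d f(B_t) = f'(B_t) dB_t + (1/2) f''(B_t) dt. Compute derivatives of f(x) = -2*x^3 + 2*x^2 - 3*x - 3:
  f'(x)  = -6*x^2 + 4*x - 3
  f''(x) = 4 - 12*x
Substitute x = B_t and multiply the f'' term by 1/2:
  drift     = (1/2) * (4 - 12*x) evaluated at B_t = 2 - 6*B_t
  diffusion = (-6*x^2 + 4*x - 3) evaluated at B_t = -6*B_t^2 + 4*B_t - 3
Therefore d(-2*B_t^3 + 2*B_t^2 - 3*B_t - 3) = (2 - 6*B_t) dt + (-6*B_t^2 + 4*B_t - 3) dB_t.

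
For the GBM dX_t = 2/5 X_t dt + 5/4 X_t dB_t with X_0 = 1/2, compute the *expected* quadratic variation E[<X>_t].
E[<X>_t] = 125*exp(189*t/80)/756 - 125/756

<X>_t = int_0^t ((5/4) * X_s)^2 ds. Taking expectation inside the integral: E[<X>_t] = (5/4)^2 * int_0^t E[X_s^2] ds. For GBM, E[X_s^2] = x_0^2 * exp((2 mu + sigma^2) s). Integrating:
  E[<X>_t] = (5/4)^2 * (1/2)^2 * (exp((2*(2/5) + (5/4)^2) t) - 1) / (2*(2/5) + (5/4)^2)
           = (5/4)^2 * (1/2)^2 * (exp((189/80) t) - 1) / (189/80) = 125*exp(189*t/80)/756 - 125/756.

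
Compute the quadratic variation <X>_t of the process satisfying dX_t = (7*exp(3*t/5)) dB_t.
<X>_t = 245*exp(6*t/5)/6 - 245/6

For an Itô process dX_t = a(t) dt + b(t) dB_t, the quadratic variation is <X>_t = int_0^t b(s)^2 ds (the drift term does not contribute). Here b(s) = 7*exp(3*s/5), so
  b(s)^2 = 49*exp(6*s/5).
Integrating from 0 to t:
  <X>_t = int_0^t (49*exp(6*s/5)) ds = 245*exp(6*t/5)/6 - 245/6.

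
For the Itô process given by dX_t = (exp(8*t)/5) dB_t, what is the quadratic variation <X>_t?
<X>_t = exp(16*t)/400 - 1/400

For an Itô process dX_t = a(t) dt + b(t) dB_t, the quadratic variation is <X>_t = int_0^t b(s)^2 ds (the drift term does not contribute). Here b(s) = exp(8*s)/5, so
  b(s)^2 = exp(16*s)/25.
Integrating from 0 to t:
  <X>_t = int_0^t (exp(16*s)/25) ds = exp(16*t)/400 - 1/400.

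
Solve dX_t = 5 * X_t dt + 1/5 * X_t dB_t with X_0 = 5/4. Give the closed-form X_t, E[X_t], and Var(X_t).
X_t = 5/4 * exp((249/50) t + (1/5) B_t); E[X_t] = 5*exp(5*t)/4; Var(X_t) = 25*(exp(t/25) - 1)*exp(10*t)/16

For GBM dX = mu X dt + sigma X dB with X_0 = x_0, apply Itô to Y = log X: dY = (mu - sigma^2/2) dt + sigma dB, so Y_t = log(x_0) + (mu - sigma^2/2) t + sigma B_t and hence X_t = x_0 * exp((mu - sigma^2/2) t + sigma B_t).
With mu = 5, sigma = 1/5, x_0 = 5/4, this gives:
  X_t = 5/4 * exp((249/50) * t + (1/5) * B_t).
Since sigma*B_t ~ Normal(0, sigma^2 t), E[exp(sigma*B_t)] = exp(sigma^2 t / 2); so E[X_t] = x_0 * exp((mu - sigma^2/2) t) * exp(sigma^2 t / 2) = x_0 * exp(mu t) = 5*exp(5*t)/4.
Var(X_t) = E[X_t^2] - (E[X_t])^2 = x_0^2 * exp(2 mu t) * (exp(sigma^2 t) - 1) = 25*(exp(t/25) - 1)*exp(10*t)/16.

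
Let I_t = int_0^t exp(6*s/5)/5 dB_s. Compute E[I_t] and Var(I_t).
E[I_t] = 0; Var(I_t) = exp(12*t/5)/60 - 1/60

The Itô integral of a deterministic integrand f(s) has mean 0 because each increment f(s) * (B_{s+ds} - B_s) has mean 0. By the Itô isometry:
  Var( int_0^t f(s) dB_s ) = E[ (int_0^t f(s) dB_s)^2 ] = int_0^t f(s)^2 ds.
Here f(s) = exp(6*s/5)/5, so f(s)^2 = exp(12*s/5)/25. Integrate:
  int_0^t (exp(12*s/5)/25) ds = exp(12*t/5)/60 - 1/60.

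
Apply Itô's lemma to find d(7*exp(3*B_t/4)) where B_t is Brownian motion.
d(7*exp(3*B_t/4)) = (63*exp(3*B_t/4)/32) dt + (21*exp(3*B_t/4)/4) dB_t

Itô's formula for f(B_t) gives d f(B_t) = f'(B_t) dB_t + (1/2) f''(B_t) dt. Compute derivatives of f(x) = 7*exp(3*x/4):
  f'(x)  = 21*exp(3*x/4)/4
  f''(x) = 63*exp(3*x/4)/16
Substitute x = B_t and multiply the f'' term by 1/2:
  drift     = (1/2) * (63*exp(3*x/4)/16) evaluated at B_t = 63*exp(3*B_t/4)/32
  diffusion = (21*exp(3*x/4)/4) evaluated at B_t = 21*exp(3*B_t/4)/4
Therefore d(7*exp(3*B_t/4)) = (63*exp(3*B_t/4)/32) dt + (21*exp(3*B_t/4)/4) dB_t.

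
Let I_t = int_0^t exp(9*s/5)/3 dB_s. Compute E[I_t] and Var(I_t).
E[I_t] = 0; Var(I_t) = 5*exp(18*t/5)/162 - 5/162

The Itô integral of a deterministic integrand f(s) has mean 0 because each increment f(s) * (B_{s+ds} - B_s) has mean 0. By the Itô isometry:
  Var( int_0^t f(s) dB_s ) = E[ (int_0^t f(s) dB_s)^2 ] = int_0^t f(s)^2 ds.
Here f(s) = exp(9*s/5)/3, so f(s)^2 = exp(18*s/5)/9. Integrate:
  int_0^t (exp(18*s/5)/9) ds = 5*exp(18*t/5)/162 - 5/162.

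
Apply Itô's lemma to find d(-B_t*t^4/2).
d(-B_t*t^4/2) = (-2*B_t*t^3) dt + (-t^4/2) dB_t

Itô's formula for f(t, x): d f(t, B_t) = (f_t + (1/2) f_xx) dt + f_x dB_t. Compute partials of f(t, x) = -t^4*x/2:
  f_t(t,x)  = -2*t^3*x
  f_x(t,x)  = -t^4/2
  f_xx(t,x) = 0
Assemble drift = f_t + (1/2) f_xx = -2*t^3*x and diffusion = f_x = -t^4/2. Substituting x = B_t:
  d(-B_t*t^4/2) = (-2*B_t*t^3) dt + (-t^4/2) dB_t.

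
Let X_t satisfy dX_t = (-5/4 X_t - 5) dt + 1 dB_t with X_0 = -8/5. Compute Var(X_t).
Var(X_t) = 2/5 - 2*exp(-5*t/2)/5

The variance V(t) = Var(X_t) satisfies V'(t) = 2 a V(t) + c^2 with V(0) = 0 (drift coefficient is linear in X, diffusion is constant). With a = -5/4, c = 1, the solution is
  V(t) = (c^2 / (2 a)) * (exp(2 a t) - 1)
       = (1^2 / (2*(-5/4))) * (exp((-5/2) t) - 1)
       = 2/5 - 2*exp(-5*t/2)/5.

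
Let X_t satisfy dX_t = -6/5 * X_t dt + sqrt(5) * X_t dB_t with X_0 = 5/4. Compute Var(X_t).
Var(X_t) = (25*exp(5*t) - 25)*exp(-12*t/5)/16

For GBM dX = mu X dt + sigma X dB with X_0 = x_0, apply Itô to Y = log X: dY = (mu - sigma^2/2) dt + sigma dB, so Y_t = log(x_0) + (mu - sigma^2/2) t + sigma B_t and hence X_t = x_0 * exp((mu - sigma^2/2) t + sigma B_t).
With mu = -6/5, sigma = sqrt(5), x_0 = 5/4, this gives:
  X_t = 5/4 * exp((-37/10) * t + (sqrt(5)) * B_t).
Since sigma*B_t ~ Normal(0, sigma^2 t), E[exp(sigma*B_t)] = exp(sigma^2 t / 2); so E[X_t] = x_0 * exp((mu - sigma^2/2) t) * exp(sigma^2 t / 2) = x_0 * exp(mu t) = 5*exp(-6*t/5)/4.
Var(X_t) = E[X_t^2] - (E[X_t])^2 = x_0^2 * exp(2 mu t) * (exp(sigma^2 t) - 1) = (25*exp(5*t) - 25)*exp(-12*t/5)/16.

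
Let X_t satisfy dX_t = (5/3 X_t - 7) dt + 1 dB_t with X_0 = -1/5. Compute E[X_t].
E[X_t] = 21/5 - 22*exp(5*t/3)/5

Taking expectations and using E[dB_t] = 0, the mean m(t) = E[X_t] satisfies the ODE m'(t) = a m(t) + b with m(0) = x_0. With a = 5/3, b = -7, x_0 = -1/5, the solution is
  m(t) = x_0 * exp(a t) + (b/a) * (exp(a t) - 1)
       = (-1/5) * exp((5/3) t) + ((-7)/(5/3)) * (exp((5/3) t) - 1)
       = 21/5 - 22*exp(5*t/3)/5.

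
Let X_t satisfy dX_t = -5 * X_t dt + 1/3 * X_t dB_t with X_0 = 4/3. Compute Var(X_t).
Var(X_t) = (16*exp(t/9) - 16)*exp(-10*t)/9

For GBM dX = mu X dt + sigma X dB with X_0 = x_0, apply Itô to Y = log X: dY = (mu - sigma^2/2) dt + sigma dB, so Y_t = log(x_0) + (mu - sigma^2/2) t + sigma B_t and hence X_t = x_0 * exp((mu - sigma^2/2) t + sigma B_t).
With mu = -5, sigma = 1/3, x_0 = 4/3, this gives:
  X_t = 4/3 * exp((-91/18) * t + (1/3) * B_t).
Since sigma*B_t ~ Normal(0, sigma^2 t), E[exp(sigma*B_t)] = exp(sigma^2 t / 2); so E[X_t] = x_0 * exp((mu - sigma^2/2) t) * exp(sigma^2 t / 2) = x_0 * exp(mu t) = 4*exp(-5*t)/3.
Var(X_t) = E[X_t^2] - (E[X_t])^2 = x_0^2 * exp(2 mu t) * (exp(sigma^2 t) - 1) = (16*exp(t/9) - 16)*exp(-10*t)/9.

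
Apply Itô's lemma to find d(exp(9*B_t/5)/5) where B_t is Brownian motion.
d(exp(9*B_t/5)/5) = (81*exp(9*B_t/5)/250) dt + (9*exp(9*B_t/5)/25) dB_t

Itô's formula for f(B_t) gives d f(B_t) = f'(B_t) dB_t + (1/2) f''(B_t) dt. Compute derivatives of f(x) = exp(9*x/5)/5:
  f'(x)  = 9*exp(9*x/5)/25
  f''(x) = 81*exp(9*x/5)/125
Substitute x = B_t and multiply the f'' term by 1/2:
  drift     = (1/2) * (81*exp(9*x/5)/125) evaluated at B_t = 81*exp(9*B_t/5)/250
  diffusion = (9*exp(9*x/5)/25) evaluated at B_t = 9*exp(9*B_t/5)/25
Therefore d(exp(9*B_t/5)/5) = (81*exp(9*B_t/5)/250) dt + (9*exp(9*B_t/5)/25) dB_t.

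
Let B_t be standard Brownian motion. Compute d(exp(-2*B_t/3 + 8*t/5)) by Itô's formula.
d(exp(-2*B_t/3 + 8*t/5)) = (82*exp(-2*B_t/3 + 8*t/5)/45) dt + (-2*exp(-2*B_t/3 + 8*t/5)/3) dB_t

Itô's formula for f(t, x): d f(t, B_t) = (f_t + (1/2) f_xx) dt + f_x dB_t. Compute partials of f(t, x) = exp(8*t/5 - 2*x/3):
  f_t(t,x)  = 8*exp(8*t/5 - 2*x/3)/5
  f_x(t,x)  = -2*exp(8*t/5 - 2*x/3)/3
  f_xx(t,x) = 4*exp(8*t/5 - 2*x/3)/9
Assemble drift = f_t + (1/2) f_xx = 82*exp(8*t/5 - 2*x/3)/45 and diffusion = f_x = -2*exp(8*t/5 - 2*x/3)/3. Substituting x = B_t:
  d(exp(-2*B_t/3 + 8*t/5)) = (82*exp(-2*B_t/3 + 8*t/5)/45) dt + (-2*exp(-2*B_t/3 + 8*t/5)/3) dB_t.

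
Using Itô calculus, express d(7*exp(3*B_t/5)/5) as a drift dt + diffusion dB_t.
d(7*exp(3*B_t/5)/5) = (63*exp(3*B_t/5)/250) dt + (21*exp(3*B_t/5)/25) dB_t

Itô's formula for f(B_t) gives d f(B_t) = f'(B_t) dB_t + (1/2) f''(B_t) dt. Compute derivatives of f(x) = 7*exp(3*x/5)/5:
  f'(x)  = 21*exp(3*x/5)/25
  f''(x) = 63*exp(3*x/5)/125
Substitute x = B_t and multiply the f'' term by 1/2:
  drift     = (1/2) * (63*exp(3*x/5)/125) evaluated at B_t = 63*exp(3*B_t/5)/250
  diffusion = (21*exp(3*x/5)/25) evaluated at B_t = 21*exp(3*B_t/5)/25
Therefore d(7*exp(3*B_t/5)/5) = (63*exp(3*B_t/5)/250) dt + (21*exp(3*B_t/5)/25) dB_t.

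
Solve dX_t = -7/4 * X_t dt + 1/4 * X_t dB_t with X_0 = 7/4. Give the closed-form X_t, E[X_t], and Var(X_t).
X_t = 7/4 * exp((-57/32) t + (1/4) B_t); E[X_t] = 7*exp(-7*t/4)/4; Var(X_t) = (49*exp(t/16) - 49)*exp(-7*t/2)/16

For GBM dX = mu X dt + sigma X dB with X_0 = x_0, apply Itô to Y = log X: dY = (mu - sigma^2/2) dt + sigma dB, so Y_t = log(x_0) + (mu - sigma^2/2) t + sigma B_t and hence X_t = x_0 * exp((mu - sigma^2/2) t + sigma B_t).
With mu = -7/4, sigma = 1/4, x_0 = 7/4, this gives:
  X_t = 7/4 * exp((-57/32) * t + (1/4) * B_t).
Since sigma*B_t ~ Normal(0, sigma^2 t), E[exp(sigma*B_t)] = exp(sigma^2 t / 2); so E[X_t] = x_0 * exp((mu - sigma^2/2) t) * exp(sigma^2 t / 2) = x_0 * exp(mu t) = 7*exp(-7*t/4)/4.
Var(X_t) = E[X_t^2] - (E[X_t])^2 = x_0^2 * exp(2 mu t) * (exp(sigma^2 t) - 1) = (49*exp(t/16) - 49)*exp(-7*t/2)/16.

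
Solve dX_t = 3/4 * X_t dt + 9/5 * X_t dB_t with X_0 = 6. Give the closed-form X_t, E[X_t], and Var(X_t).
X_t = 6 * exp((-87/100) t + (9/5) B_t); E[X_t] = 6*exp(3*t/4); Var(X_t) = 36*(exp(81*t/25) - 1)*exp(3*t/2)

For GBM dX = mu X dt + sigma X dB with X_0 = x_0, apply Itô to Y = log X: dY = (mu - sigma^2/2) dt + sigma dB, so Y_t = log(x_0) + (mu - sigma^2/2) t + sigma B_t and hence X_t = x_0 * exp((mu - sigma^2/2) t + sigma B_t).
With mu = 3/4, sigma = 9/5, x_0 = 6, this gives:
  X_t = 6 * exp((-87/100) * t + (9/5) * B_t).
Since sigma*B_t ~ Normal(0, sigma^2 t), E[exp(sigma*B_t)] = exp(sigma^2 t / 2); so E[X_t] = x_0 * exp((mu - sigma^2/2) t) * exp(sigma^2 t / 2) = x_0 * exp(mu t) = 6*exp(3*t/4).
Var(X_t) = E[X_t^2] - (E[X_t])^2 = x_0^2 * exp(2 mu t) * (exp(sigma^2 t) - 1) = 36*(exp(81*t/25) - 1)*exp(3*t/2).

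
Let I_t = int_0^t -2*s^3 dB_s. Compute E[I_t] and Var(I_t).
E[I_t] = 0; Var(I_t) = 4*t^7/7

The Itô integral of a deterministic integrand f(s) has mean 0 because each increment f(s) * (B_{s+ds} - B_s) has mean 0. By the Itô isometry:
  Var( int_0^t f(s) dB_s ) = E[ (int_0^t f(s) dB_s)^2 ] = int_0^t f(s)^2 ds.
Here f(s) = -2*s^3, so f(s)^2 = 4*s^6. Integrate:
  int_0^t (4*s^6) ds = 4*t^7/7.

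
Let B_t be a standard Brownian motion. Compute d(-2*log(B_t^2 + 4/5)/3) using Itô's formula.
d(-2*log(B_t^2 + 4/5)/3) = (10*(5*B_t^2 - 4)/(3*(5*B_t^2 + 4)^2)) dt + (-20*B_t/(15*B_t^2 + 12)) dB_t

Itô's formula for f(B_t) gives d f(B_t) = f'(B_t) dB_t + (1/2) f''(B_t) dt. Compute derivatives of f(x) = -2*log(x^2 + 4/5)/3:
  f'(x)  = -20*x/(15*x^2 + 12)
  f''(x) = 20*(5*x^2 - 4)/(3*(5*x^2 + 4)^2)
Substitute x = B_t and multiply the f'' term by 1/2:
  drift     = (1/2) * (20*(5*x^2 - 4)/(3*(5*x^2 + 4)^2)) evaluated at B_t = 10*(5*B_t^2 - 4)/(3*(5*B_t^2 + 4)^2)
  diffusion = (-20*x/(15*x^2 + 12)) evaluated at B_t = -20*B_t/(15*B_t^2 + 12)
Therefore d(-2*log(B_t^2 + 4/5)/3) = (10*(5*B_t^2 - 4)/(3*(5*B_t^2 + 4)^2)) dt + (-20*B_t/(15*B_t^2 + 12)) dB_t.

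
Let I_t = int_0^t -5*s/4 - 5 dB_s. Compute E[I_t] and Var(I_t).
E[I_t] = 0; Var(I_t) = 25*t*(t^2 + 12*t + 48)/48

The Itô integral of a deterministic integrand f(s) has mean 0 because each increment f(s) * (B_{s+ds} - B_s) has mean 0. By the Itô isometry:
  Var( int_0^t f(s) dB_s ) = E[ (int_0^t f(s) dB_s)^2 ] = int_0^t f(s)^2 ds.
Here f(s) = -5*s/4 - 5, so f(s)^2 = 25*(s + 4)^2/16. Integrate:
  int_0^t (25*(s + 4)^2/16) ds = 25*t*(t^2 + 12*t + 48)/48.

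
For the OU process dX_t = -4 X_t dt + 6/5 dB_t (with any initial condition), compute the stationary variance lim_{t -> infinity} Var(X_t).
lim Var(X_t) = 9/50

The OU SDE dX = -theta X dt + sigma dB admits the integrating factor exp(theta t): d(exp(theta t) X_t) = sigma exp(theta t) dB_t. Integrating from 0 to t gives X_t = x_0 * exp(-theta t) + sigma * int_0^t exp(-theta (t-s)) dB_s for any initial x_0. The Itô integral has variance (by the Itô isometry) sigma^2 * int_0^t exp(-2 theta (t - s)) ds = sigma^2 * (1 - exp(-2 theta t)) / (2 theta), independent of x_0.
With theta = 4, sigma = 6/5:
  Var(X_t) = (6/5)^2 * (1 - exp(-2*4 t)) / (2 * 4) = 9/50 - 9*exp(-8*t)/50.
As t -> infinity, exp(-2*4 t) -> 0, so the stationary variance is sigma^2 / (2 theta) = 9/50.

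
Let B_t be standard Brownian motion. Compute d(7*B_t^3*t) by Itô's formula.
d(7*B_t^3*t) = (7*B_t*(B_t^2 + 3*t)) dt + (21*B_t^2*t) dB_t

Itô's formula for f(t, x): d f(t, B_t) = (f_t + (1/2) f_xx) dt + f_x dB_t. Compute partials of f(t, x) = 7*t*x^3:
  f_t(t,x)  = 7*x^3
  f_x(t,x)  = 21*t*x^2
  f_xx(t,x) = 42*t*x
Assemble drift = f_t + (1/2) f_xx = 7*x*(3*t + x^2) and diffusion = f_x = 21*t*x^2. Substituting x = B_t:
  d(7*B_t^3*t) = (7*B_t*(B_t^2 + 3*t)) dt + (21*B_t^2*t) dB_t.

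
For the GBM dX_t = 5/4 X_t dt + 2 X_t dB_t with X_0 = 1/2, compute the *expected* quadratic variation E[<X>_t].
E[<X>_t] = 2*exp(13*t/2)/13 - 2/13

<X>_t = int_0^t (2 * X_s)^2 ds. Taking expectation inside the integral: E[<X>_t] = 2^2 * int_0^t E[X_s^2] ds. For GBM, E[X_s^2] = x_0^2 * exp((2 mu + sigma^2) s). Integrating:
  E[<X>_t] = 2^2 * (1/2)^2 * (exp((2*(5/4) + 2^2) t) - 1) / (2*(5/4) + 2^2)
           = 2^2 * (1/2)^2 * (exp((13/2) t) - 1) / (13/2) = 2*exp(13*t/2)/13 - 2/13.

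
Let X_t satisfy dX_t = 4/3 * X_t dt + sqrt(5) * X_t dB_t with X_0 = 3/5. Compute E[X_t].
E[X_t] = 3*exp(4*t/3)/5

For GBM dX = mu X dt + sigma X dB with X_0 = x_0, apply Itô to Y = log X: dY = (mu - sigma^2/2) dt + sigma dB, so Y_t = log(x_0) + (mu - sigma^2/2) t + sigma B_t and hence X_t = x_0 * exp((mu - sigma^2/2) t + sigma B_t).
With mu = 4/3, sigma = sqrt(5), x_0 = 3/5, this gives:
  X_t = 3/5 * exp((-7/6) * t + (sqrt(5)) * B_t).
Since sigma*B_t ~ Normal(0, sigma^2 t), E[exp(sigma*B_t)] = exp(sigma^2 t / 2); so E[X_t] = x_0 * exp((mu - sigma^2/2) t) * exp(sigma^2 t / 2) = x_0 * exp(mu t) = 3*exp(4*t/3)/5.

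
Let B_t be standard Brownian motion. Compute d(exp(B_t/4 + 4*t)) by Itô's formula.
d(exp(B_t/4 + 4*t)) = (129*exp(B_t/4 + 4*t)/32) dt + (exp(B_t/4 + 4*t)/4) dB_t

Itô's formula for f(t, x): d f(t, B_t) = (f_t + (1/2) f_xx) dt + f_x dB_t. Compute partials of f(t, x) = exp(4*t + x/4):
  f_t(t,x)  = 4*exp(4*t + x/4)
  f_x(t,x)  = exp(4*t + x/4)/4
  f_xx(t,x) = exp(4*t + x/4)/16
Assemble drift = f_t + (1/2) f_xx = 129*exp(4*t + x/4)/32 and diffusion = f_x = exp(4*t + x/4)/4. Substituting x = B_t:
  d(exp(B_t/4 + 4*t)) = (129*exp(B_t/4 + 4*t)/32) dt + (exp(B_t/4 + 4*t)/4) dB_t.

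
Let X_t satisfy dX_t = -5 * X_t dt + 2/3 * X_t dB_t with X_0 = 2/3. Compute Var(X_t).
Var(X_t) = (4*exp(4*t/9) - 4)*exp(-10*t)/9

For GBM dX = mu X dt + sigma X dB with X_0 = x_0, apply Itô to Y = log X: dY = (mu - sigma^2/2) dt + sigma dB, so Y_t = log(x_0) + (mu - sigma^2/2) t + sigma B_t and hence X_t = x_0 * exp((mu - sigma^2/2) t + sigma B_t).
With mu = -5, sigma = 2/3, x_0 = 2/3, this gives:
  X_t = 2/3 * exp((-47/9) * t + (2/3) * B_t).
Since sigma*B_t ~ Normal(0, sigma^2 t), E[exp(sigma*B_t)] = exp(sigma^2 t / 2); so E[X_t] = x_0 * exp((mu - sigma^2/2) t) * exp(sigma^2 t / 2) = x_0 * exp(mu t) = 2*exp(-5*t)/3.
Var(X_t) = E[X_t^2] - (E[X_t])^2 = x_0^2 * exp(2 mu t) * (exp(sigma^2 t) - 1) = (4*exp(4*t/9) - 4)*exp(-10*t)/9.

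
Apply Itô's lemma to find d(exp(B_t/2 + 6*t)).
d(exp(B_t/2 + 6*t)) = (49*exp(B_t/2 + 6*t)/8) dt + (exp(B_t/2 + 6*t)/2) dB_t

Itô's formula for f(t, x): d f(t, B_t) = (f_t + (1/2) f_xx) dt + f_x dB_t. Compute partials of f(t, x) = exp(6*t + x/2):
  f_t(t,x)  = 6*exp(6*t + x/2)
  f_x(t,x)  = exp(6*t + x/2)/2
  f_xx(t,x) = exp(6*t + x/2)/4
Assemble drift = f_t + (1/2) f_xx = 49*exp(6*t + x/2)/8 and diffusion = f_x = exp(6*t + x/2)/2. Substituting x = B_t:
  d(exp(B_t/2 + 6*t)) = (49*exp(B_t/2 + 6*t)/8) dt + (exp(B_t/2 + 6*t)/2) dB_t.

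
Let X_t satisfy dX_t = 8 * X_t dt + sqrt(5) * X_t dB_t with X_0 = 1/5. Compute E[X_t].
E[X_t] = exp(8*t)/5

For GBM dX = mu X dt + sigma X dB with X_0 = x_0, apply Itô to Y = log X: dY = (mu - sigma^2/2) dt + sigma dB, so Y_t = log(x_0) + (mu - sigma^2/2) t + sigma B_t and hence X_t = x_0 * exp((mu - sigma^2/2) t + sigma B_t).
With mu = 8, sigma = sqrt(5), x_0 = 1/5, this gives:
  X_t = 1/5 * exp((11/2) * t + (sqrt(5)) * B_t).
Since sigma*B_t ~ Normal(0, sigma^2 t), E[exp(sigma*B_t)] = exp(sigma^2 t / 2); so E[X_t] = x_0 * exp((mu - sigma^2/2) t) * exp(sigma^2 t / 2) = x_0 * exp(mu t) = exp(8*t)/5.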